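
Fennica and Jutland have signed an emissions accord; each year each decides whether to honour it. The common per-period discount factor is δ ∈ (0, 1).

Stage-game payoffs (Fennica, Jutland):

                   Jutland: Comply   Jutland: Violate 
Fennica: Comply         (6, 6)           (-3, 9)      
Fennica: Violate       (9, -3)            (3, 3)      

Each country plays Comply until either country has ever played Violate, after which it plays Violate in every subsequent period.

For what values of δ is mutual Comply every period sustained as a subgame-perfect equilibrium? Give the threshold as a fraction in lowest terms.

1/2

One-period gain from deviating is 9 − 6 = 3. The loss is 6 − 3 = 3 in every subsequent period, with present value 3·δ/(1−δ).
Deviation is unprofitable when 3·δ/(1−δ) ≥ 3, i.e. δ/(1−δ) ≥ 1.
Equivalently δ ≥ 3/(3+3) = 1/2.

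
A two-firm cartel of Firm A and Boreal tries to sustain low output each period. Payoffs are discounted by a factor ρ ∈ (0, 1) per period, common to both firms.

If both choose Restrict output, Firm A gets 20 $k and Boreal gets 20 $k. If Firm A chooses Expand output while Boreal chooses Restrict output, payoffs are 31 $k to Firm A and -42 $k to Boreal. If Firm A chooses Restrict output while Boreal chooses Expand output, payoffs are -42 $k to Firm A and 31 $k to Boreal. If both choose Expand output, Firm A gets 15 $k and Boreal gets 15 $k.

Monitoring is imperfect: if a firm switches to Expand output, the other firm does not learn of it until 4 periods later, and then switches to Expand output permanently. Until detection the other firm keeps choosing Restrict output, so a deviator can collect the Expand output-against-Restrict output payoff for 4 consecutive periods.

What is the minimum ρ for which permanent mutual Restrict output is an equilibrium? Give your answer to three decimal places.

A deviator earns 31 for 4 periods, then 15 forever; cooperating earns 20 forever. Multiplying the IC by (1−ρ):
20 ≥ 31(1−ρ^4) + 15ρ^4, so 16·ρ^4 ≥ 11 and ρ^4 ≥ 11/16.
ρ ≥ (11/16)^(1/4) ≈ 0.911.

0.911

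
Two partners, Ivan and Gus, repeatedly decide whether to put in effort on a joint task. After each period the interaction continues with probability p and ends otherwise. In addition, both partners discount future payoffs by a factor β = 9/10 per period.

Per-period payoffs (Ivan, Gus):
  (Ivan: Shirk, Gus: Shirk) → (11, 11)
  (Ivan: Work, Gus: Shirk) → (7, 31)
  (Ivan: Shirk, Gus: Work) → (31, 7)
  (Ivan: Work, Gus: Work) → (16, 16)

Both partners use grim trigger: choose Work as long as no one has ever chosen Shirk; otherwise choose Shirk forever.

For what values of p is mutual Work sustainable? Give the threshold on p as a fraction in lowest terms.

5/6

Expected continuation weight on next period's payoff is β·p = 9/10·p, which plays the role of the discount factor.
Cooperation requires 9/10·p ≥ (31−16)/(31−11) = 3/4, hence p ≥ 5/6.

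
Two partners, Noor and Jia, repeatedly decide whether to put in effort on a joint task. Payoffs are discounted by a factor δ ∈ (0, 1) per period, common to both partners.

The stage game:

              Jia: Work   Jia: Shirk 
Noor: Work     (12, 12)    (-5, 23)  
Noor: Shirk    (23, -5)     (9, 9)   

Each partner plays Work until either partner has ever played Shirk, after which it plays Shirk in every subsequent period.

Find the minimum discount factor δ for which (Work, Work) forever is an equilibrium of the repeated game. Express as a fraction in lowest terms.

11/14

One-period gain from deviating is 23 − 12 = 11. The loss is 12 − 9 = 3 in every subsequent period, with present value 3·δ/(1−δ).
Deviation is unprofitable when 3·δ/(1−δ) ≥ 11, i.e. δ/(1−δ) ≥ 11/3.
Equivalently δ ≥ 11/(11+3) = 11/14.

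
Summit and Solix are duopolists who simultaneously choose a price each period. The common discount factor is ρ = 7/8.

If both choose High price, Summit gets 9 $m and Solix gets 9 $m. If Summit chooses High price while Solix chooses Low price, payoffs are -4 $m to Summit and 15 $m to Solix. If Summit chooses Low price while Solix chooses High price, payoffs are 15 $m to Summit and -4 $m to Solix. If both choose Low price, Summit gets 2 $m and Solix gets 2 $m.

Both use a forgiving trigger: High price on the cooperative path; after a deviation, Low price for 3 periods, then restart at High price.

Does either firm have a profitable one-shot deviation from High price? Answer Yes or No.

Comparing payoff streams over the 4 periods until play realigns: cooperate → 9(1+ρ+…+ρ^3); deviate → 15 + 2(ρ+…+ρ^3).
Cooperation is sustained iff (9−2)(ρ+…+ρ^3) ≥ 15−9.
ρ+…+ρ^3 = 7/8·(1−(7/8)^3)/(1−7/8) = 2.3105, and (15−9)/(9−2) = 0.8571.
2.3105 ≥ 0.8571, so cooperation is sustainable.

No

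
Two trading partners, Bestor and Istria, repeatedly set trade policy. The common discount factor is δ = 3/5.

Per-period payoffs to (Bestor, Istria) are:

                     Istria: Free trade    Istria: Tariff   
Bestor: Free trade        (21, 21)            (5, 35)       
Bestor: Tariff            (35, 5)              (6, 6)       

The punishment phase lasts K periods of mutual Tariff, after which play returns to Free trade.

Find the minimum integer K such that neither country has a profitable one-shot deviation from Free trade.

Need Σ_{k=1}^{K} δ^k ≥ (35−21)/(21−6) = 0.9333 at δ = 3/5.
At K = 1 the sum is 0.6000 < 0.9333; at K = 2 it is 0.9600 ≥ 0.9333.
So the minimum punishment length is K = 2.

2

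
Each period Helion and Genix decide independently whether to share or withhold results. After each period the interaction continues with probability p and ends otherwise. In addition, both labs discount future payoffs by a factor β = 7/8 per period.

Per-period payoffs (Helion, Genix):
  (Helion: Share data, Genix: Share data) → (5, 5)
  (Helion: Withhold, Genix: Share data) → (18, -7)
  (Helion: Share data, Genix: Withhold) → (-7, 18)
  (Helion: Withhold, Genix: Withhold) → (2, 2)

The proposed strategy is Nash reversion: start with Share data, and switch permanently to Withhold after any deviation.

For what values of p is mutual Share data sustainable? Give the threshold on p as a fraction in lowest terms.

With continuation probability p and discount β, the effective per-period discount factor is βp.
Grim-trigger IC: βp ≥ (18−5)/(18−2) = 13/16.
So p ≥ (13/16)/(7/8) = 13/14.

13/14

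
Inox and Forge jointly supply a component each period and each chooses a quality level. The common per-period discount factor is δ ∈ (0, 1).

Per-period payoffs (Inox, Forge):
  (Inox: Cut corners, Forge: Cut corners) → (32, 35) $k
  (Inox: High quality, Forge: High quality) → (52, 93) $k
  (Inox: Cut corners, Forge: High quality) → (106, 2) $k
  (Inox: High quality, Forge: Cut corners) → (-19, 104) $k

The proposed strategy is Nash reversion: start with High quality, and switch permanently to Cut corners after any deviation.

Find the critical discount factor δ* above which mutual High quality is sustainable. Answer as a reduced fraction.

27/37

Inox's threshold: (106−52)/(106−32) = 27/37.
Forge's threshold: (104−93)/(104−35) = 11/69.
27/37 > 11/69, so Inox binds and δ* = 27/37.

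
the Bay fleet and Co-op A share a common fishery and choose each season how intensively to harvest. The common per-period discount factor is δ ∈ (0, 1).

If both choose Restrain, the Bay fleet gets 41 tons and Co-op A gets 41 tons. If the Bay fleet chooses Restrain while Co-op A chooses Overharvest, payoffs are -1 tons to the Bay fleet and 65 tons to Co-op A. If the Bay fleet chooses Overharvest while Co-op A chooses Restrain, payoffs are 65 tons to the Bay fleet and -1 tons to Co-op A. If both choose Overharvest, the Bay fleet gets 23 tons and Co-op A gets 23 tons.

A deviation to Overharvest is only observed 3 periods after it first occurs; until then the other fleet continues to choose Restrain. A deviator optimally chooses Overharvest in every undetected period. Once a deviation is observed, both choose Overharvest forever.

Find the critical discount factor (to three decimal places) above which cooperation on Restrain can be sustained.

The best deviation is to choose Overharvest for all 3 undetected periods, earning 65 each, then 23 forever once detected.
Deviation value: 65(1−δ^3)/(1−δ) + 23δ^3/(1−δ); cooperation value: 41/(1−δ).
IC: 41 ≥ 65(1−δ^3) + 23δ^3 = 65 − 42δ^3.
So δ^3 ≥ 24/42 = 4/7, giving δ ≥ (4/7)^(1/3) ≈ 0.830.

0.830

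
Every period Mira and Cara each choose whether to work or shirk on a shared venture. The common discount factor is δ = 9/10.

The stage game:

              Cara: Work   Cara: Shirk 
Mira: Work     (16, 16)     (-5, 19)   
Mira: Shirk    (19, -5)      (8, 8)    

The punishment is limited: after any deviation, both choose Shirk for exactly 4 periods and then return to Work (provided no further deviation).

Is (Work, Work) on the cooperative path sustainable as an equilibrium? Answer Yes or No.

Yes

IC: δ+…+δ^4 ≥ (19−16)/(16−8) = 3/8.
At δ = 9/10: partial sum = 3.0951 ≥ 0.3750. Cooperation sustainable.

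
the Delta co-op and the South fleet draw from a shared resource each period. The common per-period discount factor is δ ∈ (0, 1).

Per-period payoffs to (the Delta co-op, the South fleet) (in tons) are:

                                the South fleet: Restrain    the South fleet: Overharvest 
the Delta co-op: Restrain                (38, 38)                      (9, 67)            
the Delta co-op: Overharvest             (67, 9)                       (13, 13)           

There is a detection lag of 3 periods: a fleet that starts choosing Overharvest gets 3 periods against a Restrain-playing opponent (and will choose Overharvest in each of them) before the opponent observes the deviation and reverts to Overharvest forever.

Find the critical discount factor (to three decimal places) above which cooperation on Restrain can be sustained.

Deviating for the 3 undetected periods gains 67−38 = 29 per period over cooperation, then loses 38−13 = 25 per period forever once punishment starts.
Gain: 29(1 + δ + … + δ^2); loss: 25·δ^3/(1−δ).
No profitable deviation ⇔ 29(1−δ^3) ≤ 25·δ^3, i.e. δ^3 ≥ 29/(29+25) = 29/54.
Hence δ ≥ (29/54)^(1/3) ≈ 0.813.

0.813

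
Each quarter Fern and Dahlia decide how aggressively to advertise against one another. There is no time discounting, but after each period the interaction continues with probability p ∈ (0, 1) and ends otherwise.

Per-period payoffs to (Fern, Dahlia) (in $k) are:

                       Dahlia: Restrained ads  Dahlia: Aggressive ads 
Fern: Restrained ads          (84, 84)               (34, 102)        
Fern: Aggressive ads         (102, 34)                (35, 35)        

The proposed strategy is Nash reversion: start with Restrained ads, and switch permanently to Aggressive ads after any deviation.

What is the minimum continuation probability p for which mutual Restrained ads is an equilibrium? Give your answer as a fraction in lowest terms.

With no time discounting, the continuation probability p plays the role of the discount factor.
Grim-trigger IC: 84/(1−p) ≥ 102 + 35p/(1−p) ⇒ p ≥ (102−84)/(102−35) = 18/67.

18/67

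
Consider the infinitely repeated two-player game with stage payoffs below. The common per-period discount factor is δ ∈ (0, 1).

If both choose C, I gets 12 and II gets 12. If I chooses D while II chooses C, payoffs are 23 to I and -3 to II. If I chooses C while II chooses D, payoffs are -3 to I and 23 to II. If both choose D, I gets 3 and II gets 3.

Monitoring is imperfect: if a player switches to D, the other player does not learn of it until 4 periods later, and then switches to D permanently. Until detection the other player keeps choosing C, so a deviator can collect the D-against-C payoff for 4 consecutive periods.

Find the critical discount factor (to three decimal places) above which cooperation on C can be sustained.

0.861

A deviator earns 23 for 4 periods, then 3 forever; cooperating earns 12 forever. Multiplying the IC by (1−δ):
12 ≥ 23(1−δ^4) + 3δ^4, so 20·δ^4 ≥ 11 and δ^4 ≥ 11/20.
δ ≥ (11/20)^(1/4) ≈ 0.861.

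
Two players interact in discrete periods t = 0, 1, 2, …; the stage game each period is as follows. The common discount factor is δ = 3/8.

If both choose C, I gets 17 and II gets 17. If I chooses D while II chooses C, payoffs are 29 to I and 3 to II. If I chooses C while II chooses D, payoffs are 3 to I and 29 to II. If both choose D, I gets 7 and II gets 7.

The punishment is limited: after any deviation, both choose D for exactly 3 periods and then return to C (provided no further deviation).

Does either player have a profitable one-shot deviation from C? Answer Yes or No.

A one-shot deviation gives 29 now, then 7 for 3 periods, then back to 17.
Gain from deviating: (29−17) today; loss: (17−7) in each of the next 3 periods.
No-deviation condition: (17−7)(δ+…+δ^3) ≥ 29−17, i.e. δ+…+δ^3 ≥ 6/5.
At δ = 3/8: δ+…+δ^3 = 0.5684 < 1.2000.
So cooperation is not sustainable.

Yes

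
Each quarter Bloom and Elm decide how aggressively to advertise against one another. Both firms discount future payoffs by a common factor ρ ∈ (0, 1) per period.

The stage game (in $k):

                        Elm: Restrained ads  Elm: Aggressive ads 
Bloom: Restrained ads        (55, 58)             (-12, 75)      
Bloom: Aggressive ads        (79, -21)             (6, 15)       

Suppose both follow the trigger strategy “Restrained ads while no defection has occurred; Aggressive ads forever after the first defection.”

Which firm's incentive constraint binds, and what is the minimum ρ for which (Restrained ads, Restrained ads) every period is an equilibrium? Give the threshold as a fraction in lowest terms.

Bloom; ρ ≥ 24/73

For Bloom: deviation gain 79−55 = 24, per-period punishment loss 55−6 = 49. IC gives ρ ≥ 24/73.
For Elm: gain 17, loss 43 per period, so ρ ≥ 17/60.
The tighter constraint is Bloom's, so cooperation needs ρ ≥ 24/73.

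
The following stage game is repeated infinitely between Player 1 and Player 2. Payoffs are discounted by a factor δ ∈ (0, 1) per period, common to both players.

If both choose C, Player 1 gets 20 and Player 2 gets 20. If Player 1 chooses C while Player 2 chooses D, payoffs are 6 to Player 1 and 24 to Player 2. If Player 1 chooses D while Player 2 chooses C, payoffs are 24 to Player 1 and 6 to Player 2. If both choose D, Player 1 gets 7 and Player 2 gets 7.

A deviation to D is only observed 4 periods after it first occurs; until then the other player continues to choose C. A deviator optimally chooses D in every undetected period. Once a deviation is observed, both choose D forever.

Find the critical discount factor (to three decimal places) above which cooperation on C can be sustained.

Deviating for the 4 undetected periods gains 24−20 = 4 per period over cooperation, then loses 20−7 = 13 per period forever once punishment starts.
Gain: 4(1 + δ + … + δ^3); loss: 13·δ^4/(1−δ).
No profitable deviation ⇔ 4(1−δ^4) ≤ 13·δ^4, i.e. δ^4 ≥ 4/(4+13) = 4/17.
Hence δ ≥ (4/17)^(1/4) ≈ 0.696.

0.696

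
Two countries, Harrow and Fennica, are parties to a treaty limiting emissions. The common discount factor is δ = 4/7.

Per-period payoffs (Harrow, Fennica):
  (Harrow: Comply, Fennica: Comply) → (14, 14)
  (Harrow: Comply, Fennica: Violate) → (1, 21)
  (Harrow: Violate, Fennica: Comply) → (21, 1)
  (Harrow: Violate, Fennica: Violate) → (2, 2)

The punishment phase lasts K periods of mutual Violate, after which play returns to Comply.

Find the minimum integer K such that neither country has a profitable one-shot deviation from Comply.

2

No profitable deviation requires (14−2)(δ+…+δ^K) ≥ 21−14, i.e. δ+…+δ^K ≥ 7/12 ≈ 0.5833.
With δ = 4/7, the partial sums are K=1: 0.5714, K=2: 0.8980.
K = 2 is the first length at which the sum reaches 0.5833.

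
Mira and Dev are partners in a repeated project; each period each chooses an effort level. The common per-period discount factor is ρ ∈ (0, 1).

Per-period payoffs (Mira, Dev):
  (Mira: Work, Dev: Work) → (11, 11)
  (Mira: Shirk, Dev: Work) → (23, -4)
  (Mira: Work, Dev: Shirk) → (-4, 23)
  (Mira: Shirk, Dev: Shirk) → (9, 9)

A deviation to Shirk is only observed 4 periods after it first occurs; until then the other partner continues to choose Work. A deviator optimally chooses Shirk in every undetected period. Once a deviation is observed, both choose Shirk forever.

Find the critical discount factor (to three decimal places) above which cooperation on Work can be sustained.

The best deviation is to choose Shirk for all 4 undetected periods, earning 23 each, then 9 forever once detected.
Deviation value: 23(1−ρ^4)/(1−ρ) + 9ρ^4/(1−ρ); cooperation value: 11/(1−ρ).
IC: 11 ≥ 23(1−ρ^4) + 9ρ^4 = 23 − 14ρ^4.
So ρ^4 ≥ 12/14 = 6/7, giving ρ ≥ (6/7)^(1/4) ≈ 0.962.

0.962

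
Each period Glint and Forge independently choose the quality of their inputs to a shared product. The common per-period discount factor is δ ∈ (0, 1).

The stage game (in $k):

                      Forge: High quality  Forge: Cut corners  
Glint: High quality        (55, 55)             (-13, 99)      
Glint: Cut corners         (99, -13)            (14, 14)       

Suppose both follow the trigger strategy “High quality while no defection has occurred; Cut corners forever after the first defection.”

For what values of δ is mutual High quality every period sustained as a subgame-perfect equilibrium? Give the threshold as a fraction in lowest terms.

44/85

One-period gain from deviating is 99 − 55 = 44. The loss is 55 − 14 = 41 in every subsequent period, with present value 41·δ/(1−δ).
Deviation is unprofitable when 41·δ/(1−δ) ≥ 44, i.e. δ/(1−δ) ≥ 44/41.
Equivalently δ ≥ 44/(44+41) = 44/85.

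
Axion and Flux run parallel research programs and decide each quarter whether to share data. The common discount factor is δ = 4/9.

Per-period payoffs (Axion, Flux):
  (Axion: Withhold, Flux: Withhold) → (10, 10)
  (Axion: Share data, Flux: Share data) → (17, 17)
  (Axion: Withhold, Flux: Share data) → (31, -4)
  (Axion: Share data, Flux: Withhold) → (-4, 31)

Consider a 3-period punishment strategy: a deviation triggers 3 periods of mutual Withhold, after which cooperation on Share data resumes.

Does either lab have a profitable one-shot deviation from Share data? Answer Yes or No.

Yes

A one-shot deviation gives 31 now, then 10 for 3 periods, then back to 17.
Gain from deviating: (31−17) today; loss: (17−10) in each of the next 3 periods.
No-deviation condition: (17−10)(δ+…+δ^3) ≥ 31−17, i.e. δ+…+δ^3 ≥ 2.
At δ = 4/9: δ+…+δ^3 = 0.7298 < 2.0000.
So cooperation is not sustainable.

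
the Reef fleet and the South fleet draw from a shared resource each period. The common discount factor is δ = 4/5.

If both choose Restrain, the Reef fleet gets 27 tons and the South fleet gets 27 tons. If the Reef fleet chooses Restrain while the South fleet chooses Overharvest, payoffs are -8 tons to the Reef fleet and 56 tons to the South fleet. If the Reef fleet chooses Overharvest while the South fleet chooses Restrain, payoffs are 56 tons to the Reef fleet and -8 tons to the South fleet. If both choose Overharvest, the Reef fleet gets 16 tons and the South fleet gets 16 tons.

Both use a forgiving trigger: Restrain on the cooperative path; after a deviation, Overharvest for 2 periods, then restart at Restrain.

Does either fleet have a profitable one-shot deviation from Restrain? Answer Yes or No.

Yes

A one-shot deviation gives 56 now, then 16 for 2 periods, then back to 27.
Gain from deviating: (56−27) today; loss: (27−16) in each of the next 2 periods.
No-deviation condition: (27−16)(δ+…+δ^2) ≥ 56−27, i.e. δ+…+δ^2 ≥ 29/11.
At δ = 4/5: δ+…+δ^2 = 1.4400 < 2.6364.
So cooperation is not sustainable.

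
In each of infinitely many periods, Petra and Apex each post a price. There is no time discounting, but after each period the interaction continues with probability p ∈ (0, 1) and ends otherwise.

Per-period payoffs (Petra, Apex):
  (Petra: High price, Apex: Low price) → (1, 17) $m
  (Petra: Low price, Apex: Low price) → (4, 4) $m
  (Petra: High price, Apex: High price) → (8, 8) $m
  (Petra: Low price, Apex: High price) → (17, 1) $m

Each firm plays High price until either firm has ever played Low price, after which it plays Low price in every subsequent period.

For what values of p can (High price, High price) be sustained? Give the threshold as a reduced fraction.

Expected cooperation value is 8 + p·8 + p²·8 + … = 8/(1−p); deviation gives 17 + p·4/(1−p).
8 ≥ 17(1−p) + 4p ⇒ 13p ≥ 9 ⇒ p ≥ 9/13.

9/13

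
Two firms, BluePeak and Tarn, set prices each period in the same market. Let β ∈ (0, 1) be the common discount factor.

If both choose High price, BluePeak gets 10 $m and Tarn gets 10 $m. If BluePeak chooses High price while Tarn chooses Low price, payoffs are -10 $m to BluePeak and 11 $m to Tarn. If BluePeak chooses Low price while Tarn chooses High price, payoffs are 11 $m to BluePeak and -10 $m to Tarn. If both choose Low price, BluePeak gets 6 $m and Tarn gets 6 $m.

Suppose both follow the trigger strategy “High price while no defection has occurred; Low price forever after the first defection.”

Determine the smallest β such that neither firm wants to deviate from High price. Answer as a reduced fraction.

10/(1−β) ≥ 11 + 6β/(1−β)
10 ≥ 11 − 5β
β ≥ 1/5.

1/5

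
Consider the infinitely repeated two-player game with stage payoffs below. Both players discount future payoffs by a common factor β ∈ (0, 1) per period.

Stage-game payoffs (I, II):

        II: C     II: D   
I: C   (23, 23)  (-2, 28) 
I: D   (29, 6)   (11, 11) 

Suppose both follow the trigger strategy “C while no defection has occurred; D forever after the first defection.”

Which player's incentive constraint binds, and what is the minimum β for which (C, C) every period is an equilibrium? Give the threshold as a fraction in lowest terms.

I; β ≥ 1/3

I's threshold: (29−23)/(29−11) = 1/3.
II's threshold: (28−23)/(28−11) = 5/17.
1/3 > 5/17, so I binds and β* = 1/3.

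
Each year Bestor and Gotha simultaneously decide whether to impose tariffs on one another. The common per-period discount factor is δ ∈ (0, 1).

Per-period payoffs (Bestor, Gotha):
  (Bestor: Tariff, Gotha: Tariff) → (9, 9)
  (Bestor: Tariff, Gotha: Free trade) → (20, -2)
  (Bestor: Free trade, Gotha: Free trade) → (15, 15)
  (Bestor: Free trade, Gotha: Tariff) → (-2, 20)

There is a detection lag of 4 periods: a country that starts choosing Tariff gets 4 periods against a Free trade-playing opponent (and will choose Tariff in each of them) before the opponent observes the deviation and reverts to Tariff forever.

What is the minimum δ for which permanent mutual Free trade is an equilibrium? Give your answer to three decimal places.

The best deviation is to choose Tariff for all 4 undetected periods, earning 20 each, then 9 forever once detected.
Deviation value: 20(1−δ^4)/(1−δ) + 9δ^4/(1−δ); cooperation value: 15/(1−δ).
IC: 15 ≥ 20(1−δ^4) + 9δ^4 = 20 − 11δ^4.
So δ^4 ≥ 5/11, giving δ ≥ (5/11)^(1/4) ≈ 0.821.

0.821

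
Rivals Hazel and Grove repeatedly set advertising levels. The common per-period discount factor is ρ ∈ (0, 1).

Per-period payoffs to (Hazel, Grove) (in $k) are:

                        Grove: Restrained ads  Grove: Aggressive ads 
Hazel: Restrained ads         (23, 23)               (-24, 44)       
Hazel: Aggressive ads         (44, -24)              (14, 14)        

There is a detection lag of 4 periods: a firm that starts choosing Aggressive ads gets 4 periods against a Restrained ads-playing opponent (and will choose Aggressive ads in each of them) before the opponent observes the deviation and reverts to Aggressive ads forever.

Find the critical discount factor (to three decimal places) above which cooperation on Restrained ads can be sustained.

Deviating for the 4 undetected periods gains 44−23 = 21 per period over cooperation, then loses 23−14 = 9 per period forever once punishment starts.
Gain: 21(1 + ρ + … + ρ^3); loss: 9·ρ^4/(1−ρ).
No profitable deviation ⇔ 21(1−ρ^4) ≤ 9·ρ^4, i.e. ρ^4 ≥ 21/(21+9) = 7/10.
Hence ρ ≥ (7/10)^(1/4) ≈ 0.915.

0.915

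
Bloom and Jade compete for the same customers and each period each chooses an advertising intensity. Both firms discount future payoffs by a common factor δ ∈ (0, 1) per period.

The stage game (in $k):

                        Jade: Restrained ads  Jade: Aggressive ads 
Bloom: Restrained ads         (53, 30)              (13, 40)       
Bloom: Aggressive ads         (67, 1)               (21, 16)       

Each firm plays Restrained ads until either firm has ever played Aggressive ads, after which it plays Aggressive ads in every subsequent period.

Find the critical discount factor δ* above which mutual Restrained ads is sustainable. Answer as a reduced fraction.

Bloom's threshold: (67−53)/(67−21) = 7/23.
Jade's threshold: (40−30)/(40−16) = 5/12.
7/23 < 5/12, so Jade binds and δ* = 5/12.

5/12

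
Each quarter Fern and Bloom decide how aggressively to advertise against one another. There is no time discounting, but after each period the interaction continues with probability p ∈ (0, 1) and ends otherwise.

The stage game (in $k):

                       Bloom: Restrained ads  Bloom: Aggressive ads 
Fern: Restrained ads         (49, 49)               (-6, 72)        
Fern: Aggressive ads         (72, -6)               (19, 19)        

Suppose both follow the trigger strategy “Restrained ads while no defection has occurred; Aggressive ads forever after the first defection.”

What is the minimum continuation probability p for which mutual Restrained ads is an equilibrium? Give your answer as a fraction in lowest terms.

23/53

Expected cooperation value is 49 + p·49 + p²·49 + … = 49/(1−p); deviation gives 72 + p·19/(1−p).
49 ≥ 72(1−p) + 19p ⇒ 53p ≥ 23 ⇒ p ≥ 23/53.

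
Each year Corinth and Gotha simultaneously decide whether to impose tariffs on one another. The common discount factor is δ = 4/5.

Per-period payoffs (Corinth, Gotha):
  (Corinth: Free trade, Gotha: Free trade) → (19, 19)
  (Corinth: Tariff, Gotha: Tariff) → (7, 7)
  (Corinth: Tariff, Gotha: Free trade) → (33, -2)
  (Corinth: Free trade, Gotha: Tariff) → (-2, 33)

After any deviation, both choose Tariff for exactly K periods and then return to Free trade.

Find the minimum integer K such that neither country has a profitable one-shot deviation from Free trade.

IC: δ(1−δ^K)/(1−δ) ≥ (33−19)/(19−7) = 7/6.
With δ = 4/5: need 1 − δ^K ≥ 7/6·(1−4/5)/(4/5), i.e. δ^K ≤ 0.7083.
Since (4/5)^1 = 0.8000 and (4/5)^2 = 0.6400, the smallest such K is 2.

2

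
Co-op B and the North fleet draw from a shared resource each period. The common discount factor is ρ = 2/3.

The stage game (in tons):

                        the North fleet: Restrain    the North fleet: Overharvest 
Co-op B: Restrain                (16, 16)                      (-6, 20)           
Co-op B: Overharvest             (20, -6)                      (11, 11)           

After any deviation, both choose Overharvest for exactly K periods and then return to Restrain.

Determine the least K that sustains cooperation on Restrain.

No profitable deviation requires (16−11)(ρ+…+ρ^K) ≥ 20−16, i.e. ρ+…+ρ^K ≥ 4/5 ≈ 0.8000.
With ρ = 2/3, the partial sums are K=1: 0.6667, K=2: 1.1111.
K = 2 is the first length at which the sum reaches 0.8000.

2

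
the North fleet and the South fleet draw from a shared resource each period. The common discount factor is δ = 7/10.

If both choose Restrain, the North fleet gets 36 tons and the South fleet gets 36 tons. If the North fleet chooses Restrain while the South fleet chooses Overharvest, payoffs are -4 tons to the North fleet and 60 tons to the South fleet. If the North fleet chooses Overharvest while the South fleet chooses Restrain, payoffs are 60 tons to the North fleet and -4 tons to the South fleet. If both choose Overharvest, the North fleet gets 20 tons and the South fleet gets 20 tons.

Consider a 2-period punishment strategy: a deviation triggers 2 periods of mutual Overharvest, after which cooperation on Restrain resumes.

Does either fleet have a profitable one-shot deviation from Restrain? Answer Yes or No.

Yes

A one-shot deviation gives 60 now, then 20 for 2 periods, then back to 36.
Gain from deviating: (60−36) today; loss: (36−20) in each of the next 2 periods.
No-deviation condition: (36−20)(δ+…+δ^2) ≥ 60−36, i.e. δ+…+δ^2 ≥ 3/2.
At δ = 7/10: δ+…+δ^2 = 1.1900 < 1.5000.
So cooperation is not sustainable.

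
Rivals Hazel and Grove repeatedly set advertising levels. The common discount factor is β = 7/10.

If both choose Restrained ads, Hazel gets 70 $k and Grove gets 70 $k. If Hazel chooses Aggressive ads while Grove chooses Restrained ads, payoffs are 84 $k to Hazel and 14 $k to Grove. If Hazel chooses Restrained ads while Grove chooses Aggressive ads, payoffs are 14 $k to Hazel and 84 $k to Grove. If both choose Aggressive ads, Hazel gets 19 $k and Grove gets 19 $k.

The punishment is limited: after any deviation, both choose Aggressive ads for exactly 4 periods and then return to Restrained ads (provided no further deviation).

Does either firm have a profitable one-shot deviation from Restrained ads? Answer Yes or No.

A one-shot deviation gives 84 now, then 19 for 4 periods, then back to 70.
Gain from deviating: (84−70) today; loss: (70−19) in each of the next 4 periods.
No-deviation condition: (70−19)(β+…+β^4) ≥ 84−70, i.e. β+…+β^4 ≥ 14/51.
At β = 7/10: β+…+β^4 = 1.7731 ≥ 0.2745.
So cooperation is sustainable.

No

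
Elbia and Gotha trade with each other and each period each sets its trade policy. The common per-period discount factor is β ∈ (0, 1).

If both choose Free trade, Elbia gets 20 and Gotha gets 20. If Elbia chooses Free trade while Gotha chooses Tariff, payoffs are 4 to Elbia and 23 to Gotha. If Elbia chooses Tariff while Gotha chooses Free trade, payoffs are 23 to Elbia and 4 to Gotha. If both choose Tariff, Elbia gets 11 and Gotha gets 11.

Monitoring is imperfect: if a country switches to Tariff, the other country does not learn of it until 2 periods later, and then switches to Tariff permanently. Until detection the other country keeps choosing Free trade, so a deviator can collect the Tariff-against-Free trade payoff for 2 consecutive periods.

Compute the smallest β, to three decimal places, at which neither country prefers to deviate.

0.500

Deviating for the 2 undetected periods gains 23−20 = 3 per period over cooperation, then loses 20−11 = 9 per period forever once punishment starts.
Gain: 3(1 + β + … + β^1); loss: 9·β^2/(1−β).
No profitable deviation ⇔ 3(1−β^2) ≤ 9·β^2, i.e. β^2 ≥ 3/(3+9) = 1/4.
Hence β ≥ (1/4)^(1/2) ≈ 0.500.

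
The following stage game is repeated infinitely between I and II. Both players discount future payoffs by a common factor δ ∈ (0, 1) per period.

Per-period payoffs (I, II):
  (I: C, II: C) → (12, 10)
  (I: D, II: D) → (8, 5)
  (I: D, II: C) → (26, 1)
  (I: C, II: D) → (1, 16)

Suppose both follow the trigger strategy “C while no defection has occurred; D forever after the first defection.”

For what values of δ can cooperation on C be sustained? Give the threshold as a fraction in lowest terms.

7/9

I's threshold: (26−12)/(26−8) = 7/9.
II's threshold: (16−10)/(16−5) = 6/11.
7/9 > 6/11, so I binds and δ* = 7/9.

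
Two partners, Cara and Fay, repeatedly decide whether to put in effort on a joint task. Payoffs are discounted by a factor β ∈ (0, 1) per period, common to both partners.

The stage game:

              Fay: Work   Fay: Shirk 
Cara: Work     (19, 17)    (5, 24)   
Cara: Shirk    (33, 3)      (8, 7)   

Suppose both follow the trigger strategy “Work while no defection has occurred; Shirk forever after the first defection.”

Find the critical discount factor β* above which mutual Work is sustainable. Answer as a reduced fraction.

14/25

Cara: cooperation gives 19 each period; deviation gives 33 once then 8 forever.
  19/(1−β) ≥ 33 + 8β/(1−β) ⇒ β ≥ 14/25.
Fay: cooperation gives 17 each period; deviation gives 24 once then 7 forever.
  β ≥ 7/17.
Both must hold, so the binding constraint is Cara's: β ≥ 14/25.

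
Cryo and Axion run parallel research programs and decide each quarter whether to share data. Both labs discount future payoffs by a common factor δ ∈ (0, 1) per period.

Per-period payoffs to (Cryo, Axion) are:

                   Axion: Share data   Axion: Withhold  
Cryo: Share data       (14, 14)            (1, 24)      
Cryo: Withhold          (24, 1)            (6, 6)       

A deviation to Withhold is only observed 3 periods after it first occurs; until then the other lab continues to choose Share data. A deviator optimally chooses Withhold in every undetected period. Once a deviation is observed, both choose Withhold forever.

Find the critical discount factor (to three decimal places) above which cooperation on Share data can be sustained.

0.822

Deviating for the 3 undetected periods gains 24−14 = 10 per period over cooperation, then loses 14−6 = 8 per period forever once punishment starts.
Gain: 10(1 + δ + … + δ^2); loss: 8·δ^3/(1−δ).
No profitable deviation ⇔ 10(1−δ^3) ≤ 8·δ^3, i.e. δ^3 ≥ 10/(10+8) = 5/9.
Hence δ ≥ (5/9)^(1/3) ≈ 0.822.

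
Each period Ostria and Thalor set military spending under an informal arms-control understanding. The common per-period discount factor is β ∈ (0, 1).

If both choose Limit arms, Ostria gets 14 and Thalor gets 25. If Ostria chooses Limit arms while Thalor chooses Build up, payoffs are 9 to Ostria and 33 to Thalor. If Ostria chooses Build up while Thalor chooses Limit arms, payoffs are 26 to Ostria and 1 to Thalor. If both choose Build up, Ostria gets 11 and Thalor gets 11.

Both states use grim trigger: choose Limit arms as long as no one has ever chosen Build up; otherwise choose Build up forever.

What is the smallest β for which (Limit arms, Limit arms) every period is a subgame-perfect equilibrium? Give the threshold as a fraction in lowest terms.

4/5

Ostria's threshold: (26−14)/(26−11) = 4/5.
Thalor's threshold: (33−25)/(33−11) = 4/11.
4/5 > 4/11, so Ostria binds and β* = 4/5.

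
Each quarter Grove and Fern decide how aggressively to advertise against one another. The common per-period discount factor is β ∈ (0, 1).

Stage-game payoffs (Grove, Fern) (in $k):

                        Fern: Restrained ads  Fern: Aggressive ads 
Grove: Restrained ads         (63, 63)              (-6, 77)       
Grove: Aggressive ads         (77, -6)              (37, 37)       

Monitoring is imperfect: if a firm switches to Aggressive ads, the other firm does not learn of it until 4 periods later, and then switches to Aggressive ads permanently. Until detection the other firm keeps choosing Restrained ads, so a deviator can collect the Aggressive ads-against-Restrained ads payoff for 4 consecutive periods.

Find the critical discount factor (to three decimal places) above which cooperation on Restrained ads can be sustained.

0.769

The best deviation is to choose Aggressive ads for all 4 undetected periods, earning 77 each, then 37 forever once detected.
Deviation value: 77(1−β^4)/(1−β) + 37β^4/(1−β); cooperation value: 63/(1−β).
IC: 63 ≥ 77(1−β^4) + 37β^4 = 77 − 40β^4.
So β^4 ≥ 14/40 = 7/20, giving β ≥ (7/20)^(1/4) ≈ 0.769.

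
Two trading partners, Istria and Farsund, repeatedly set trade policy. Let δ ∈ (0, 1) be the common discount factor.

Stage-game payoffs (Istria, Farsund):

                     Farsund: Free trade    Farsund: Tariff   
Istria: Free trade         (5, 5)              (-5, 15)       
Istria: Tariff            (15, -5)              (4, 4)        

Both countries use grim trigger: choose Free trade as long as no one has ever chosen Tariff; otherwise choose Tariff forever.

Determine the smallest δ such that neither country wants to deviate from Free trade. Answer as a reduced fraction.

5/(1−δ) ≥ 15 + 4δ/(1−δ)
5 ≥ 15 − 11δ
δ ≥ 10/11.

10/11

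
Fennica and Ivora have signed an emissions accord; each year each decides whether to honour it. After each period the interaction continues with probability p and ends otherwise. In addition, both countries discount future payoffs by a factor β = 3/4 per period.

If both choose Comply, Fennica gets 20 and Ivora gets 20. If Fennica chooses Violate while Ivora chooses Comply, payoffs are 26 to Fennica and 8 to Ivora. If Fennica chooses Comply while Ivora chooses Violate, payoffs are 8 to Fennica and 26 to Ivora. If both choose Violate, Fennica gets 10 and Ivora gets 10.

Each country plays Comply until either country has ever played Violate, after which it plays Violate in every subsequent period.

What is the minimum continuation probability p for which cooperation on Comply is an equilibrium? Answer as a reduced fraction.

With continuation probability p and discount β, the effective per-period discount factor is βp.
Grim-trigger IC: βp ≥ (26−20)/(26−10) = 3/8.
So p ≥ (3/8)/(3/4) = 1/2.

1/2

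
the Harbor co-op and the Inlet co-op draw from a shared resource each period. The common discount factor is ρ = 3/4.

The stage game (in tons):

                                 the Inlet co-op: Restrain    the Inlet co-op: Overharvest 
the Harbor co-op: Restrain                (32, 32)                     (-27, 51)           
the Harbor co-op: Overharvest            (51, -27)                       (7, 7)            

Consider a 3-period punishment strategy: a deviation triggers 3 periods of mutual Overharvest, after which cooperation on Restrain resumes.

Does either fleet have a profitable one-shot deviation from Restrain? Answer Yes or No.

No

A one-shot deviation gives 51 now, then 7 for 3 periods, then back to 32.
Gain from deviating: (51−32) today; loss: (32−7) in each of the next 3 periods.
No-deviation condition: (32−7)(ρ+…+ρ^3) ≥ 51−32, i.e. ρ+…+ρ^3 ≥ 19/25.
At ρ = 3/4: ρ+…+ρ^3 = 1.7344 ≥ 0.7600.
So cooperation is sustainable.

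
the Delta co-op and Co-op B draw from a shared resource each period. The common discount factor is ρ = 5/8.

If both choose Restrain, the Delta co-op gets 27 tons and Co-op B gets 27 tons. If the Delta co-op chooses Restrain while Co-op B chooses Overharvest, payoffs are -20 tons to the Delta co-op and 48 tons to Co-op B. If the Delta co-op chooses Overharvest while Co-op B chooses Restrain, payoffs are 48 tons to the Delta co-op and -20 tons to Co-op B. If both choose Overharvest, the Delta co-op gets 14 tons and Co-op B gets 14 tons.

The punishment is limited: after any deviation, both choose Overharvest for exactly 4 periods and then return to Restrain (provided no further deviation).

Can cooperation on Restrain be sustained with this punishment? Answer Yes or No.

Comparing payoff streams over the 5 periods until play realigns: cooperate → 27(1+ρ+…+ρ^4); deviate → 48 + 14(ρ+…+ρ^4).
Cooperation is sustained iff (27−14)(ρ+…+ρ^4) ≥ 48−27.
ρ+…+ρ^4 = 5/8·(1−(5/8)^4)/(1−5/8) = 1.4124, and (48−27)/(27−14) = 1.6154.
1.4124 < 1.6154, so cooperation is not sustainable.

No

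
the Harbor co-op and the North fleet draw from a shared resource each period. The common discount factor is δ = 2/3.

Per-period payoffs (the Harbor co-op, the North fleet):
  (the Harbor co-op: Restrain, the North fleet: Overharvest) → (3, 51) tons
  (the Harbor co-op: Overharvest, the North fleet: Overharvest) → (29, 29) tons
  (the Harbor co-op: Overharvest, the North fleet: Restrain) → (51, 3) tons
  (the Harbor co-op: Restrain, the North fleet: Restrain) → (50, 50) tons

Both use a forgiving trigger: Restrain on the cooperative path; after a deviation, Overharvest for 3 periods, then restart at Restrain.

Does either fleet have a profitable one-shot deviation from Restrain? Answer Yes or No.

IC: δ+…+δ^3 ≥ (51−50)/(50−29) = 1/21.
At δ = 2/3: partial sum = 1.4074 ≥ 0.0476. Cooperation sustainable.

No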